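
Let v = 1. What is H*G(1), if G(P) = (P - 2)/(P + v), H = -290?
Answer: 145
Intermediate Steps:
G(P) = (-2 + P)/(1 + P) (G(P) = (P - 2)/(P + 1) = (-2 + P)/(1 + P))
H*G(1) = -290*(-2 + 1)/(1 + 1) = -290*(-1)/2 = -145*(-1) = -290*(-½) = 145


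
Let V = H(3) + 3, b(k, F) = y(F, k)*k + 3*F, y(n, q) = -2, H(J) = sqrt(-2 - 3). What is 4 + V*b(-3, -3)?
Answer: -5 - 3*I*sqrt(5) ≈ -5.0 - 6.7082*I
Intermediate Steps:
H(J) = I*sqrt(5) (H(J) = sqrt(-5) = I*sqrt(5))
b(k, F) = -2*k + 3*F
V = 3 + I*sqrt(5) (V = I*sqrt(5) + 3 = 3 + I*sqrt(5) ≈ 3.0 + 2.2361*I)
4 + V*b(-3, -3) = 4 + (3 + I*sqrt(5))*(-2*(-3) + 3*(-3)) = 4 + (3 + I*sqrt(5))*(6 - 9) = 4 + (3 + I*sqrt(5))*(-3) = 4 + (-9 - 3*I*sqrt(5)) = -5 - 3*I*sqrt(5)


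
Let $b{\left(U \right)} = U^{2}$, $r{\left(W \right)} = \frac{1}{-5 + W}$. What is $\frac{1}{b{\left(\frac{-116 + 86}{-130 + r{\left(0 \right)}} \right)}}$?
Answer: $\frac{47089}{2500} \approx 18.836$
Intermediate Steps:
$\frac{1}{b{\left(\frac{-116 + 86}{-130 + r{\left(0 \right)}} \right)}} = \frac{1}{\left(\frac{-116 + 86}{-130 + \frac{1}{-5 + 0}}\right)^{2}} = \frac{1}{\left(- \frac{30}{-130 + \frac{1}{-5}}\right)^{2}} = \frac{1}{\left(- \frac{30}{-130 - \frac{1}{5}}\right)^{2}} = \frac{1}{\left(- \frac{30}{- \frac{651}{5}}\right)^{2}} = \frac{1}{\left(\left(-30\right) \left(- \frac{5}{651}\right)\right)^{2}} = \frac{1}{\left(\frac{50}{217}\right)^{2}} = \frac{1}{\frac{2500}{47089}} = \frac{47089}{2500}$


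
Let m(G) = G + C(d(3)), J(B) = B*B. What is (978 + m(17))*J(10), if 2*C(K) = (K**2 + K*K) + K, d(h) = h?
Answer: 100550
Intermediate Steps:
C(K) = K**2 + K/2 (C(K) = ((K**2 + K*K) + K)/2 = ((K**2 + K**2) + K)/2 = (2*K**2 + K)/2 = (K + 2*K**2)/2 = K**2 + K/2)
J(B) = B**2
m(G) = 21/2 + G (m(G) = G + 3*(1/2 + 3) = G + 3*(7/2) = G + 21/2 = 21/2 + G)
(978 + m(17))*J(10) = (978 + (21/2 + 17))*10**2 = (978 + 55/2)*100 = (2011/2)*100 = 100550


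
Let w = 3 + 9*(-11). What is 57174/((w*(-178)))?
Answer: 9529/2848 ≈ 3.3459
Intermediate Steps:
w = -96 (w = 3 - 99 = -96)
57174/((w*(-178))) = 57174/((-96*(-178))) = 57174/17088 = 57174*(1/17088) = 9529/2848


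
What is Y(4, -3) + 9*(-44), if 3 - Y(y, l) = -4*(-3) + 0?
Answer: -405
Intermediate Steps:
Y(y, l) = -9 (Y(y, l) = 3 - (-4*(-3) + 0) = 3 - (12 + 0) = 3 - 1*12 = 3 - 12 = -9)
Y(4, -3) + 9*(-44) = -9 + 9*(-44) = -9 - 396 = -405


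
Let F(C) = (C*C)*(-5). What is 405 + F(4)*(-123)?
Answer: 10245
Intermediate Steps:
F(C) = -5*C² (F(C) = C²*(-5) = -5*C²)
405 + F(4)*(-123) = 405 - 5*4²*(-123) = 405 - 5*16*(-123) = 405 - 80*(-123) = 405 + 9840 = 10245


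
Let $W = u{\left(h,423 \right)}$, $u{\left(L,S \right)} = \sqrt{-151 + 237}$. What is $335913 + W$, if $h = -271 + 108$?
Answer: $335913 + \sqrt{86} \approx 3.3592 \cdot 10^{5}$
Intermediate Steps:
$h = -163$
$u{\left(L,S \right)} = \sqrt{86}$
$W = \sqrt{86} \approx 9.2736$
$335913 + W = 335913 + \sqrt{86}$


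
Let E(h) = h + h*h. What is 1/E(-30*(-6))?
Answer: 1/32580 ≈ 3.0694e-5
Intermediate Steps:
E(h) = h + h²
1/E(-30*(-6)) = 1/((-30*(-6))*(1 - 30*(-6))) = 1/(180*(1 + 180)) = 1/(180*181) = 1/32580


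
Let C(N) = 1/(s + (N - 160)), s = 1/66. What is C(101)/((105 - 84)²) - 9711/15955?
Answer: -5557674691/9130583805 ≈ -0.60869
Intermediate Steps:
s = 1/66 ≈ 0.015152
C(N) = 1/(-10559/66 + N) (C(N) = 1/(1/66 + (N - 160)) = 1/(1/66 + (-160 + N)) = 1/(-10559/66 + N))
C(101)/((105 - 84)²) - 9711/15955 = (66/(-10559 + 66*101))/((105 - 84)²) - 9711/15955 = (66/(-10559 + 6666))/(21²) - 9711*1/15955 = (66/(-3893))/441 - 9711/15955 = (66*(-1/3893))*(1/441) - 9711/15955 = -66/3893*1/441 - 9711/15955 = -22/572271 - 9711/15955 = -5557674691/9130583805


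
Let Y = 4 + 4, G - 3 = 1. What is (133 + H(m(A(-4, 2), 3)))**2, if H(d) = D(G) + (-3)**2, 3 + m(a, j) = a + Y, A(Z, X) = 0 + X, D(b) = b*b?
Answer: 24964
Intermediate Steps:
G = 4 (G = 3 + 1 = 4)
D(b) = b**2
A(Z, X) = X
Y = 8
m(a, j) = 5 + a (m(a, j) = -3 + (a + 8) = -3 + (8 + a) = 5 + a)
H(d) = 25 (H(d) = 4**2 + (-3)**2 = 16 + 9 = 25)
(133 + H(m(A(-4, 2), 3)))**2 = (133 + 25)**2 = 158**2 = 24964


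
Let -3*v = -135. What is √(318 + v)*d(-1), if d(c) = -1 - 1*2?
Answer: -33*√3 ≈ -57.158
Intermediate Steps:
v = 45 (v = -⅓*(-135) = 45)
d(c) = -3 (d(c) = -1 - 2 = -3)
√(318 + v)*d(-1) = √(318 + 45)*(-3) = √363*(-3) = (11*√3)*(-3) = -33*√3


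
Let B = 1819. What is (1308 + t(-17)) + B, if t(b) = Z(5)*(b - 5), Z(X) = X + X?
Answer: 2907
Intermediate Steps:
Z(X) = 2*X
t(b) = -50 + 10*b (t(b) = (2*5)*(b - 5) = 10*(-5 + b) = -50 + 10*b)
(1308 + t(-17)) + B = (1308 + (-50 + 10*(-17))) + 1819 = (1308 + (-50 - 170)) + 1819 = (1308 - 220) + 1819 = 1088 + 1819 = 2907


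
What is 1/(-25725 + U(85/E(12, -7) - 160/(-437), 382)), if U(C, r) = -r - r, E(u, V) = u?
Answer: -1/26489 ≈ -3.7752e-5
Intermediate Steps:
U(C, r) = -2*r
1/(-25725 + U(85/E(12, -7) - 160/(-437), 382)) = 1/(-25725 - 2*382) = 1/(-25725 - 764) = 1/(-26489) = -1/26489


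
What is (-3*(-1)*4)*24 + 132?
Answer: 420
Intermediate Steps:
(-3*(-1)*4)*24 + 132 = (3*4)*24 + 132 = 12*24 + 132 = 288 + 132 = 420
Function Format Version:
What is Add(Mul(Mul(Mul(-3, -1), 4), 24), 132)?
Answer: 420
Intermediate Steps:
Add(Mul(Mul(Mul(-3, -1), 4), 24), 132) = Add(Mul(Mul(3, 4), 24), 132) = Add(Mul(12, 24), 132) = Add(288, 132) = 420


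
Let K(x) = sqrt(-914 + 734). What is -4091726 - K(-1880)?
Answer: -4091726 - 6*I*sqrt(5) ≈ -4.0917e+6 - 13.416*I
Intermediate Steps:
K(x) = 6*I*sqrt(5) (K(x) = sqrt(-180) = 6*I*sqrt(5))
-4091726 - K(-1880) = -4091726 - 6*I*sqrt(5)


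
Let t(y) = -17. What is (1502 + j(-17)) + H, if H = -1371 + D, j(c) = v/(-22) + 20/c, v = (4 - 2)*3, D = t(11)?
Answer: 21047/187 ≈ 112.55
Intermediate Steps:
D = -17
v = 6 (v = 2*3 = 6)
j(c) = -3/11 + 20/c (j(c) = 6/(-22) + 20/c = 6*(-1/22) + 20/c = -3/11 + 20/c)
H = -1388 (H = -1371 - 17 = -1388)
(1502 + j(-17)) + H = (1502 + (-3/11 + 20/(-17))) - 1388 = (1502 + (-3/11 + 20*(-1/17))) - 1388 = (1502 + (-3/11 - 20/17)) - 1388 = (1502 - 271/187) - 1388 = 280603/187 - 1388 = 21047/187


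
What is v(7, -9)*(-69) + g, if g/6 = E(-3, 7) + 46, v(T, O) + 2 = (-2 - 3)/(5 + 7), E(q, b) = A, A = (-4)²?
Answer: 2155/4 ≈ 538.75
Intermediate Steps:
A = 16
E(q, b) = 16
v(T, O) = -29/12 (v(T, O) = -2 + (-2 - 3)/(5 + 7) = -2 - 5/12 = -29/12)
g = 372 (g = 6*(16 + 46) = 6*62 = 372)
v(7, -9)*(-69) + g = -29/12*(-69) + 372 = 667/4 + 372 = 2155/4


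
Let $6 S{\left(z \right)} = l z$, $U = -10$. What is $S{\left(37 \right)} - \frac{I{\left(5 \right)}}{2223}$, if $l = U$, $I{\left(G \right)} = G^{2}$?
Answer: $- \frac{137110}{2223} \approx -61.678$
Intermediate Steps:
$l = -10$
$S{\left(z \right)} = - \frac{5 z}{3}$ ($S{\left(z \right)} = \frac{\left(-10\right) z}{6} = - \frac{5 z}{3}$)
$S{\left(37 \right)} - \frac{I{\left(5 \right)}}{2223} = \left(- \frac{5}{3}\right) 37 - \frac{5^{2}}{2223} = - \frac{185}{3} - 25 \cdot \frac{1}{2223} = - \frac{185}{3} - \frac{25}{2223} = - \frac{137110}{2223}$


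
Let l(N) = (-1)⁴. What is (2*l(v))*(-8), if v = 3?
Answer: -16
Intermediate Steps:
l(N) = 1
(2*l(v))*(-8) = (2*1)*(-8) = 2*(-8) = -16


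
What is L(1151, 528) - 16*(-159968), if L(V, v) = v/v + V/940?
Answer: 2405920811/940 ≈ 2.5595e+6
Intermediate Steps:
L(V, v) = 1 + V/940 (L(V, v) = 1 + V*(1/940) = 1 + V/940)
L(1151, 528) - 16*(-159968) = (1 + (1/940)*1151) - 16*(-159968) = (1 + 1151/940) - 1*(-2559488) = 2091/940 + 2559488 = 2405920811/940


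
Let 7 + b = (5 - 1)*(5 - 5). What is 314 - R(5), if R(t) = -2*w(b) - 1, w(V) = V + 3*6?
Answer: 337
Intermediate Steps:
b = -7 (b = -7 + (5 - 1)*(5 - 5) = -7 + 4*0 = -7 + 0 = -7)
w(V) = 18 + V (w(V) = V + 18 = 18 + V)
R(t) = -23 (R(t) = -2*(18 - 7) - 1 = -2*11 - 1 = -22 - 1 = -23)
314 - R(5) = 314 - 1*(-23) = 314 + 23 = 337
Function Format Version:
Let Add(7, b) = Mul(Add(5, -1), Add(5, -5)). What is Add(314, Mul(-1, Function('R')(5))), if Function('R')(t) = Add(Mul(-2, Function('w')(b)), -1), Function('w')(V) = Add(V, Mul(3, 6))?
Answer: 337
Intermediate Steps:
b = -7 (b = Add(-7, Mul(Add(5, -1), Add(5, -5))) = Add(-7, Mul(4, 0)) = Add(-7, 0) = -7)
Function('w')(V) = Add(18, V) (Function('w')(V) = Add(V, 18) = Add(18, V))
Function('R')(t) = -23 (Function('R')(t) = Add(Mul(-2, Add(18, -7)), -1) = Add(Mul(-2, 11), -1) = Add(-22, -1) = -23)
Add(314, Mul(-1, Function('R')(5))) = Add(314, Mul(-1, -23)) = Add(314, 23) = 337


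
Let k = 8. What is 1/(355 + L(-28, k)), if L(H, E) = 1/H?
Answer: 28/9939 ≈ 0.0028172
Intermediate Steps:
1/(355 + L(-28, k)) = 1/(355 + 1/(-28)) = 1/(355 - 1/28) = 1/(9939/28) = 28/9939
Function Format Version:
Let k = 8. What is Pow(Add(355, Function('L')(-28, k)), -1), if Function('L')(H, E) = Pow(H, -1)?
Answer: Rational(28, 9939) ≈ 0.0028172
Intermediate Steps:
Pow(Add(355, Function('L')(-28, k)), -1) = Pow(Add(355, Pow(-28, -1)), -1) = Pow(Add(355, Rational(-1, 28)), -1) = Pow(Rational(9939, 28), -1) = Rational(28, 9939)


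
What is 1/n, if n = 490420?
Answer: 1/490420 ≈ 2.0391e-6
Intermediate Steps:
1/n = 1/490420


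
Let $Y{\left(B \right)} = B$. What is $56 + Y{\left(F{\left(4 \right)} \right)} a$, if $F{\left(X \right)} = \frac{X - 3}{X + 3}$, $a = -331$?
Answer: $\frac{61}{7} \approx 8.7143$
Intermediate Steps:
$F{\left(X \right)} = \frac{-3 + X}{3 + X}$
$56 + Y{\left(F{\left(4 \right)} \right)} a = 56 + \frac{-3 + 4}{3 + 4} \left(-331\right) = 56 + \frac{1}{7} \cdot 1 \left(-331\right) = 56 + \frac{1}{7} \left(-331\right) = 56 - \frac{331}{7} = \frac{61}{7}$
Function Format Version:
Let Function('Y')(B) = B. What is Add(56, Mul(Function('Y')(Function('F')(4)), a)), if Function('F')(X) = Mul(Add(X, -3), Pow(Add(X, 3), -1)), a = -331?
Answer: Rational(61, 7) ≈ 8.7143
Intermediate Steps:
Function('F')(X) = Mul(Pow(Add(3, X), -1), Add(-3, X)) (Function('F')(X) = Mul(Add(-3, X), Pow(Add(3, X), -1)) = Mul(Pow(Add(3, X), -1), Add(-3, X)))
Add(56, Mul(Function('Y')(Function('F')(4)), a)) = Add(56, Mul(Mul(Pow(Add(3, 4), -1), Add(-3, 4)), -331)) = Add(56, Mul(Mul(Pow(7, -1), 1), -331)) = Add(56, Mul(Mul(Rational(1, 7), 1), -331)) = Add(56, Mul(Rational(1, 7), -331)) = Add(56, Rational(-331, 7)) = Rational(61, 7)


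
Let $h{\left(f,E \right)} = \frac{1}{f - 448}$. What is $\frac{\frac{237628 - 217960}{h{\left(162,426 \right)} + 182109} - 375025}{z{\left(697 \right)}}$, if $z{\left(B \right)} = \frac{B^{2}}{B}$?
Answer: $- \frac{19532486329277}{36301971581} \approx -538.06$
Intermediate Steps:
$h{\left(f,E \right)} = \frac{1}{-448 + f}$
$z{\left(B \right)} = B$
$\frac{\frac{237628 - 217960}{h{\left(162,426 \right)} + 182109} - 375025}{z{\left(697 \right)}} = \frac{\frac{237628 - 217960}{\frac{1}{-448 + 162} + 182109} - 375025}{697} = \left(\frac{19668}{\frac{1}{-286} + 182109} - 375025\right) \frac{1}{697} = \left(\frac{19668}{- \frac{1}{286} + 182109} - 375025\right) \frac{1}{697} = \left(\frac{19668}{\frac{52083173}{286}} - 375025\right) \frac{1}{697} = \left(19668 \cdot \frac{286}{52083173} - 375025\right) \frac{1}{697} = \left(\frac{5625048}{52083173} - 375025\right) \frac{1}{697} = \left(- \frac{19532486329277}{52083173}\right) \frac{1}{697} = - \frac{19532486329277}{36301971581}$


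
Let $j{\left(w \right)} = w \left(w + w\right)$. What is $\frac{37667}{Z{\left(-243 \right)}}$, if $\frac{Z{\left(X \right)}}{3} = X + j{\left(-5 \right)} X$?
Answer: $- \frac{37667}{37179} \approx -1.0131$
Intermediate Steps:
$j{\left(w \right)} = 2 w^{2}$ ($j{\left(w \right)} = w 2 w = 2 w^{2}$)
$Z{\left(X \right)} = 153 X$ ($Z{\left(X \right)} = 3 \left(X + 2 \left(-5\right)^{2} X\right) = 3 \left(X + 2 \cdot 25 X\right) = 3 \left(X + 50 X\right) = 3 \cdot 51 X = 153 X$)
$\frac{37667}{Z{\left(-243 \right)}} = \frac{37667}{153 \left(-243\right)} = \frac{37667}{-37179} = 37667 \left(- \frac{1}{37179}\right) = - \frac{37667}{37179}$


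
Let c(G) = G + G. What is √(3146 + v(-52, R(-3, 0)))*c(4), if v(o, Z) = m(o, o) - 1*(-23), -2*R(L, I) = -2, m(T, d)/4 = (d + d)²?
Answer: 8*√46433 ≈ 1723.9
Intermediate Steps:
m(T, d) = 16*d² (m(T, d) = 4*(d + d)² = 4*(2*d)² = 4*(4*d²) = 16*d²)
R(L, I) = 1 (R(L, I) = -½*(-2) = 1)
c(G) = 2*G
v(o, Z) = 23 + 16*o² (v(o, Z) = 16*o² - 1*(-23) = 16*o² + 23 = 23 + 16*o²)
√(3146 + v(-52, R(-3, 0)))*c(4) = √(3146 + (23 + 16*(-52)²))*(2*4) = √(3146 + (23 + 16*2704))*8 = √(3146 + (23 + 43264))*8 = √(3146 + 43287)*8 = √46433*8 = 8*√46433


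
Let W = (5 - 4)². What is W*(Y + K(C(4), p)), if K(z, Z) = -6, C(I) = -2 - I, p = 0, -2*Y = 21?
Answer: -33/2 ≈ -16.500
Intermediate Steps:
Y = -21/2 (Y = -½*21 = -21/2 ≈ -10.500)
W = 1 (W = 1² = 1)
W*(Y + K(C(4), p)) = 1*(-21/2 - 6) = 1*(-33/2) = -33/2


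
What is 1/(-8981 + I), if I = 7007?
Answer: -1/1974 ≈ -0.00050659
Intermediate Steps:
1/(-8981 + I) = 1/(-8981 + 7007) = 1/(-1974) = -1/1974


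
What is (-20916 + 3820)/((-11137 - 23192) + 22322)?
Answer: 17096/12007 ≈ 1.4238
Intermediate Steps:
(-20916 + 3820)/((-11137 - 23192) + 22322) = -17096/(-34329 + 22322) = -17096/(-12007) = -17096*(-1/12007) = 17096/12007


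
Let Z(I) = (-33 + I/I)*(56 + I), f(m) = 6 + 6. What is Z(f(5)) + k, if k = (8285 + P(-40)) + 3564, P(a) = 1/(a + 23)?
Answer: 164440/17 ≈ 9672.9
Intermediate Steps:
f(m) = 12
Z(I) = -1792 - 32*I (Z(I) = (-33 + 1)*(56 + I) = -32*(56 + I) = -1792 - 32*I)
P(a) = 1/(23 + a)
k = 201432/17 (k = (8285 + 1/(23 - 40)) + 3564 = (8285 + 1/(-17)) + 3564 = (8285 - 1/17) + 3564 = 140844/17 + 3564 = 201432/17 ≈ 11849.)
Z(f(5)) + k = (-1792 - 32*12) + 201432/17 = (-1792 - 384) + 201432/17 = -2176 + 201432/17 = 164440/17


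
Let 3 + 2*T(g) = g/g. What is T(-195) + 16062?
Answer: 16061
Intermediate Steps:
T(g) = -1 (T(g) = -3/2 + (g/g)/2 = -3/2 + (1/2)*1 = -3/2 + 1/2 = -1)
T(-195) + 16062 = -1 + 16062 = 16061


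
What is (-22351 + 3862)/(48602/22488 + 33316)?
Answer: -207890316/374629405 ≈ -0.55492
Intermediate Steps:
(-22351 + 3862)/(48602/22488 + 33316) = -18489/(48602*(1/22488) + 33316) = -18489/(24301/11244 + 33316) = -18489/374629405/11244 = -18489*11244/374629405 = -207890316/374629405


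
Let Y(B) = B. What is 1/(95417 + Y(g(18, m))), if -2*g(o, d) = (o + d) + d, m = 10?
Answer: 1/95398 ≈ 1.0482e-5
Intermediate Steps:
g(o, d) = -d - o/2 (g(o, d) = -((o + d) + d)/2 = -((d + o) + d)/2 = -(o + 2*d)/2 = -d - o/2)
1/(95417 + Y(g(18, m))) = 1/(95417 + (-1*10 - ½*18)) = 1/(95417 + (-10 - 9)) = 1/(95417 - 19) = 1/95398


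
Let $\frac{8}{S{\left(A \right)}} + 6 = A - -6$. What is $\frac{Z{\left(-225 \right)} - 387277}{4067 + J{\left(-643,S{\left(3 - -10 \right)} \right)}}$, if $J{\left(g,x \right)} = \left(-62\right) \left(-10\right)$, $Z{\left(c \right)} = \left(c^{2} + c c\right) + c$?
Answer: $- \frac{286252}{4687} \approx -61.074$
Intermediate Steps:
$Z{\left(c \right)} = c + 2 c^{2}$ ($Z{\left(c \right)} = \left(c^{2} + c^{2}\right) + c = 2 c^{2} + c = c + 2 c^{2}$)
$S{\left(A \right)} = \frac{8}{A}$ ($S{\left(A \right)} = \frac{8}{-6 + \left(A - -6\right)} = \frac{8}{-6 + \left(A + 6\right)} = \frac{8}{-6 + \left(6 + A\right)} = \frac{8}{A}$)
$J{\left(g,x \right)} = 620$
$\frac{Z{\left(-225 \right)} - 387277}{4067 + J{\left(-643,S{\left(3 - -10 \right)} \right)}} = \frac{- 225 \left(1 + 2 \left(-225\right)\right) - 387277}{4067 + 620} = \frac{- 225 \left(1 - 450\right) - 387277}{4687} = \left(\left(-225\right) \left(-449\right) - 387277\right) \frac{1}{4687} = \left(101025 - 387277\right) \frac{1}{4687} = \left(-286252\right) \frac{1}{4687} = - \frac{286252}{4687}$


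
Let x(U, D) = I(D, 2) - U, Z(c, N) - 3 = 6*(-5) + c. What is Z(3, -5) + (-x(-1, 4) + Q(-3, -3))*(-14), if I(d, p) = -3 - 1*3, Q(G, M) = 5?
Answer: -164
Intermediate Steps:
Z(c, N) = -27 + c (Z(c, N) = 3 + (6*(-5) + c) = 3 + (-30 + c) = -27 + c)
I(d, p) = -6 (I(d, p) = -3 - 3 = -6)
x(U, D) = -6 - U
Z(3, -5) + (-x(-1, 4) + Q(-3, -3))*(-14) = (-27 + 3) + (-(-6 - 1*(-1)) + 5)*(-14) = -24 + (-(-6 + 1) + 5)*(-14) = -24 + (-1*(-5) + 5)*(-14) = -24 + (5 + 5)*(-14) = -24 + 10*(-14) = -24 - 140 = -164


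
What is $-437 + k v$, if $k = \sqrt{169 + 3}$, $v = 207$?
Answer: $-437 + 414 \sqrt{43} \approx 2277.8$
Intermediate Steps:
$k = 2 \sqrt{43}$ ($k = \sqrt{172} = 2 \sqrt{43} \approx 13.115$)
$-437 + k v = -437 + 2 \sqrt{43} \cdot 207 = -437 + 414 \sqrt{43}$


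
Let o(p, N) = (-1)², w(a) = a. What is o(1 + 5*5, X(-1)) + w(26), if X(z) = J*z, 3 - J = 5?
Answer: 27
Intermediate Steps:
J = -2 (J = 3 - 1*5 = 3 - 5 = -2)
X(z) = -2*z
o(p, N) = 1
o(1 + 5*5, X(-1)) + w(26) = 1 + 26 = 27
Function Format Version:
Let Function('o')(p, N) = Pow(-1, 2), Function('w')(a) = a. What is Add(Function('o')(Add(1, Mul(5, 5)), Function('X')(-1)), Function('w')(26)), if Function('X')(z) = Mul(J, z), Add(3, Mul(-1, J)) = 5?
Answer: 27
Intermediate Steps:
J = -2 (J = Add(3, Mul(-1, 5)) = Add(3, -5) = -2)
Function('X')(z) = Mul(-2, z)
Function('o')(p, N) = 1
Add(Function('o')(Add(1, Mul(5, 5)), Function('X')(-1)), Function('w')(26)) = Add(1, 26) = 27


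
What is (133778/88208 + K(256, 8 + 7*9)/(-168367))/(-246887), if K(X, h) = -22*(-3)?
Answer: -11258989399/1833298468123016 ≈ -6.1414e-6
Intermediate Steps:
K(X, h) = 66
(133778/88208 + K(256, 8 + 7*9)/(-168367))/(-246887) = (133778/88208 + 66/(-168367))/(-246887) = (133778*(1/88208) + 66*(-1/168367))*(-1/246887) = (66889/44104 - 66/168367)*(-1/246887) = (11258989399/7425658168)*(-1/246887) = -11258989399/1833298468123016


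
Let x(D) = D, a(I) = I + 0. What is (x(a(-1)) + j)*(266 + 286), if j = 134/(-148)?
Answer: -38916/37 ≈ -1051.8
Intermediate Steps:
a(I) = I
j = -67/74 (j = 134*(-1/148) = -67/74 ≈ -0.90541)
(x(a(-1)) + j)*(266 + 286) = (-1 - 67/74)*(266 + 286) = -141/74*552 = -38916/37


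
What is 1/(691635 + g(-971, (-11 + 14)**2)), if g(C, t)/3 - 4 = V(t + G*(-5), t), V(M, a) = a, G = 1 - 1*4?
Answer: 1/691674 ≈ 1.4458e-6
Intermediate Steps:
G = -3 (G = 1 - 4 = -3)
g(C, t) = 12 + 3*t
1/(691635 + g(-971, (-11 + 14)**2)) = 1/(691635 + (12 + 3*(-11 + 14)**2)) = 1/(691635 + (12 + 3*3**2)) = 1/(691635 + (12 + 3*9)) = 1/(691635 + (12 + 27)) = 1/(691635 + 39) = 1/691674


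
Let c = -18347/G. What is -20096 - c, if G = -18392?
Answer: -369623979/18392 ≈ -20097.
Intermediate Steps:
c = 18347/18392 (c = -18347/(-18392) = -18347*(-1/18392) = 18347/18392 ≈ 0.99755)
-20096 - c = -20096 - 1*18347/18392 = -20096 - 18347/18392 = -369623979/18392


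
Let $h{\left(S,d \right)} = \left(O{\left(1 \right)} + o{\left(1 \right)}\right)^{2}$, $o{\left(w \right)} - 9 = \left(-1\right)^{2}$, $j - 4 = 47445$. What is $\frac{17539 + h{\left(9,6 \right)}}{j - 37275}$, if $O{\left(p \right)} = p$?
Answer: $\frac{8830}{5087} \approx 1.7358$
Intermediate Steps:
$j = 47449$ ($j = 4 + 47445 = 47449$)
$o{\left(w \right)} = 10$ ($o{\left(w \right)} = 9 + \left(-1\right)^{2} = 9 + 1 = 10$)
$h{\left(S,d \right)} = 121$ ($h{\left(S,d \right)} = \left(1 + 10\right)^{2} = 11^{2} = 121$)
$\frac{17539 + h{\left(9,6 \right)}}{j - 37275} = \frac{17539 + 121}{47449 - 37275} = \frac{17660}{10174} = 17660 \cdot \frac{1}{10174} = \frac{8830}{5087}$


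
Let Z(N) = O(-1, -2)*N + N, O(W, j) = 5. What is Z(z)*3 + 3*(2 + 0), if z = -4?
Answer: -66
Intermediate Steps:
Z(N) = 6*N (Z(N) = 5*N + N = 6*N)
Z(z)*3 + 3*(2 + 0) = (6*(-4))*3 + 3*(2 + 0) = -24*3 + 3*2 = -72 + 6 = -66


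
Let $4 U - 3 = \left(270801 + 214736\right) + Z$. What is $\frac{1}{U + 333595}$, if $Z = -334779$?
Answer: $\frac{4}{1485141} \approx 2.6933 \cdot 10^{-6}$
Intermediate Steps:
$U = \frac{150761}{4}$ ($U = \frac{3}{4} + \frac{\left(270801 + 214736\right) - 334779}{4} = \frac{3}{4} + \frac{485537 - 334779}{4} = \frac{3}{4} + \frac{1}{4} \cdot 150758 = \frac{3}{4} + \frac{75379}{2} = \frac{150761}{4} \approx 37690.0$)
$\frac{1}{U + 333595} = \frac{1}{\frac{150761}{4} + 333595} = \frac{1}{\frac{1485141}{4}} = \frac{4}{1485141}$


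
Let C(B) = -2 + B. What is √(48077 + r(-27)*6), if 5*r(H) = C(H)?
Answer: √1201055/5 ≈ 219.19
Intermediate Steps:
r(H) = -⅖ + H/5 (r(H) = (-2 + H)/5 = -⅖ + H/5)
√(48077 + r(-27)*6) = √(48077 + (-⅖ + (⅕)*(-27))*6) = √(48077 + (-⅖ - 27/5)*6) = √(48077 - 29/5*6) = √(48077 - 174/5) = √(240211/5) = √1201055/5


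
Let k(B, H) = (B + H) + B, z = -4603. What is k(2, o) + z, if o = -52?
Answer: -4651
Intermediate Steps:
k(B, H) = H + 2*B
k(2, o) + z = (-52 + 2*2) - 4603 = (-52 + 4) - 4603 = -48 - 4603 = -4651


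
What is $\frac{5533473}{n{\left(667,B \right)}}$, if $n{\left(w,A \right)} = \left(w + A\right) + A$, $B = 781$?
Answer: $\frac{1844491}{743} \approx 2482.5$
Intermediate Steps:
$n{\left(w,A \right)} = w + 2 A$ ($n{\left(w,A \right)} = \left(A + w\right) + A = w + 2 A$)
$\frac{5533473}{n{\left(667,B \right)}} = \frac{5533473}{667 + 2 \cdot 781} = \frac{5533473}{667 + 1562} = \frac{5533473}{2229} = 5533473 \cdot \frac{1}{2229} = \frac{1844491}{743}$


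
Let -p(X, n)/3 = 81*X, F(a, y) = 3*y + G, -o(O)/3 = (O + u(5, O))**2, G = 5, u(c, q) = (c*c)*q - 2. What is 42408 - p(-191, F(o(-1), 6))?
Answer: -4005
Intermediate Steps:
u(c, q) = -2 + q*c**2 (u(c, q) = c**2*q - 2 = q*c**2 - 2 = -2 + q*c**2)
o(O) = -3*(-2 + 26*O)**2 (o(O) = -3*(O + (-2 + O*5**2))**2 = -3*(O + (-2 + O*25))**2 = -3*(O + (-2 + 25*O))**2 = -3*(-2 + 26*O)**2)
F(a, y) = 5 + 3*y (F(a, y) = 3*y + 5 = 5 + 3*y)
p(X, n) = -243*X
42408 - p(-191, F(o(-1), 6)) = 42408 - (-243)*(-191) = 42408 - 1*46413 = 42408 - 46413 = -4005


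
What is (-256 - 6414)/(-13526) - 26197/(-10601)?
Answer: 212524646/71694563 ≈ 2.9643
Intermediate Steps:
(-256 - 6414)/(-13526) - 26197/(-10601) = -6670*(-1/13526) - 26197*(-1/10601) = 3335/6763 + 26197/10601 = 212524646/71694563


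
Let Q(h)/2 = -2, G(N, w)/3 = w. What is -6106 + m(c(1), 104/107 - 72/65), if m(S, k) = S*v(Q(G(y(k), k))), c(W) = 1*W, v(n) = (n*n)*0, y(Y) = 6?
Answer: -6106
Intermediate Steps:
G(N, w) = 3*w
Q(h) = -4 (Q(h) = 2*(-2) = -4)
v(n) = 0 (v(n) = n**2*0 = 0)
c(W) = W
m(S, k) = 0 (m(S, k) = S*0 = 0)
-6106 + m(c(1), 104/107 - 72/65) = -6106 + 0 = -6106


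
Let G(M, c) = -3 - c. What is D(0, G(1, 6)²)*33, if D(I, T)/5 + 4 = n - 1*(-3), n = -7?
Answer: -1320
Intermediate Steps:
D(I, T) = -40 (D(I, T) = -20 + 5*(-7 - 1*(-3)) = -20 + 5*(-7 + 3) = -20 + 5*(-4) = -20 - 20 = -40)
D(0, G(1, 6)²)*33 = -40*33 = -1320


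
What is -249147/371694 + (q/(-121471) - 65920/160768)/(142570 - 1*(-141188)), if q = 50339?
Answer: -599232555781189699/893970949505311664 ≈ -0.67030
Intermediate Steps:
-249147/371694 + (q/(-121471) - 65920/160768)/(142570 - 1*(-141188)) = -249147/371694 + (50339/(-121471) - 65920/160768)/(142570 - 1*(-141188)) = -249147*1/371694 + (50339*(-1/121471) - 65920*1/160768)/(142570 + 141188) = -83049/123898 + (-50339/121471 - 515/1256)/283758 = -83049/123898 - 125783349/152567576*1/283758 = -83049/123898 - 41927783/14430756743536 = -599232555781189699/893970949505311664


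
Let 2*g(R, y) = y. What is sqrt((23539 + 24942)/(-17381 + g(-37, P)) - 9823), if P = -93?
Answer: I*sqrt(11937057689085)/34855 ≈ 99.125*I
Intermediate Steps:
g(R, y) = y/2
sqrt((23539 + 24942)/(-17381 + g(-37, P)) - 9823) = sqrt((23539 + 24942)/(-17381 + (1/2)*(-93)) - 9823) = sqrt(48481/(-17381 - 93/2) - 9823) = sqrt(48481/(-34855/2) - 9823) = sqrt(48481*(-2/34855) - 9823) = sqrt(-96962/34855 - 9823) = sqrt(-342477627/34855) = I*sqrt(11937057689085)/34855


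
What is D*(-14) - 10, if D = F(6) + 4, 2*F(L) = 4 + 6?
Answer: -136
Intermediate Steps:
F(L) = 5 (F(L) = (4 + 6)/2 = (½)*10 = 5)
D = 9 (D = 5 + 4 = 9)
D*(-14) - 10 = 9*(-14) - 10 = -126 - 10 = -136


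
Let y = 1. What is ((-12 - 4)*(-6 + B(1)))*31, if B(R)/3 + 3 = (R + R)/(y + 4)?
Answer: 34224/5 ≈ 6844.8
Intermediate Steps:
B(R) = -9 + 6*R/5 (B(R) = -9 + 3*((R + R)/(1 + 4)) = -9 + 3*((2*R)/5) = -9 + 3*((2*R)*(⅕)) = -9 + 3*(2*R/5) = -9 + 6*R/5)
((-12 - 4)*(-6 + B(1)))*31 = ((-12 - 4)*(-6 + (-9 + (6/5)*1)))*31 = -16*(-6 + (-9 + 6/5))*31 = -16*(-6 - 39/5)*31 = -16*(-69/5)*31 = (1104/5)*31 = 34224/5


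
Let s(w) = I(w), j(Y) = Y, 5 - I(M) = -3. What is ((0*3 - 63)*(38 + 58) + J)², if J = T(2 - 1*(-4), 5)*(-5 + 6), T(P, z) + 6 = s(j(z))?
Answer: 36554116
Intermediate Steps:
I(M) = 8 (I(M) = 5 - 1*(-3) = 5 + 3 = 8)
s(w) = 8
T(P, z) = 2 (T(P, z) = -6 + 8 = 2)
J = 2 (J = 2*(-5 + 6) = 2*1 = 2)
((0*3 - 63)*(38 + 58) + J)² = ((0*3 - 63)*(38 + 58) + 2)² = ((0 - 63)*96 + 2)² = (-63*96 + 2)² = (-6048 + 2)² = (-6046)² = 36554116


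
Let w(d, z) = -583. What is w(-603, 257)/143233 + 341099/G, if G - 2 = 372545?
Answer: 48639438166/53361024451 ≈ 0.91152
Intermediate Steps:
G = 372547 (G = 2 + 372545 = 372547)
w(-603, 257)/143233 + 341099/G = -583/143233 + 341099/372547 = 48639438166/53361024451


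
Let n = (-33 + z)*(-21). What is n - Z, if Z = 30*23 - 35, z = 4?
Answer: -46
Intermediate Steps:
Z = 655 (Z = 690 - 35 = 655)
n = 609 (n = (-33 + 4)*(-21) = -29*(-21) = 609)
n - Z = 609 - 1*655 = 609 - 655 = -46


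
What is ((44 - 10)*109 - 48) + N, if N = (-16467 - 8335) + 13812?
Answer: -7332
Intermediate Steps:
N = -10990 (N = -24802 + 13812 = -10990)
((44 - 10)*109 - 48) + N = ((44 - 10)*109 - 48) - 10990 = (34*109 - 48) - 10990 = (3706 - 48) - 10990 = 3658 - 10990 = -7332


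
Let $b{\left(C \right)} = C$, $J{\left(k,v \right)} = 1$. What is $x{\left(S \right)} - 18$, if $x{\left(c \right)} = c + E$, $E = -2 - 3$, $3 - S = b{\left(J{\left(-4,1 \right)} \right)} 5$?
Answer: $-25$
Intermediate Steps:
$S = -2$ ($S = 3 - 1 \cdot 5 = 3 - 5 = -2$)
$E = -5$ ($E = -2 - 3 = -5$)
$x{\left(c \right)} = -5 + c$ ($x{\left(c \right)} = c - 5 = -5 + c$)
$x{\left(S \right)} - 18 = \left(-5 - 2\right) - 18 = -7 - 18 = -25$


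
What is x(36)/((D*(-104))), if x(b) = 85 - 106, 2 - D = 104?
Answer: -7/3536 ≈ -0.0019796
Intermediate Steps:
D = -102 (D = 2 - 1*104 = 2 - 104 = -102)
x(b) = -21
x(36)/((D*(-104))) = -21/((-102*(-104))) = -21/10608 = -21*1/10608 = -7/3536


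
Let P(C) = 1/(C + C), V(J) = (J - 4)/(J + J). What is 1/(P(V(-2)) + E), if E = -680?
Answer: -3/2039 ≈ -0.0014713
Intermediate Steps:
V(J) = (-4 + J)/(2*J) (V(J) = (-4 + J)/((2*J)) = (-4 + J)*(1/(2*J)) = (-4 + J)/(2*J))
P(C) = 1/(2*C)
1/(P(V(-2)) + E) = 1/(1/(2*(((½)*(-4 - 2)/(-2)))) - 680) = 1/(1/(2*(((½)*(-½)*(-6)))) - 680) = 1/(1/(2*(3/2)) - 680) = 1/((½)*(⅔) - 680) = 1/(⅓ - 680) = 1/(-2039/3) = -3/2039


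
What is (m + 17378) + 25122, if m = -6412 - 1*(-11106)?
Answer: 47194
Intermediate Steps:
m = 4694 (m = -6412 + 11106 = 4694)
(m + 17378) + 25122 = (4694 + 17378) + 25122 = 22072 + 25122 = 47194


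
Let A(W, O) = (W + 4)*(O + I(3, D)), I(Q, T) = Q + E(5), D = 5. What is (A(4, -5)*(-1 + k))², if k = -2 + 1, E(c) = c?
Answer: 2304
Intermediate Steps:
k = -1
I(Q, T) = 5 + Q (I(Q, T) = Q + 5 = 5 + Q)
A(W, O) = (4 + W)*(8 + O) (A(W, O) = (W + 4)*(O + (5 + 3)) = (4 + W)*(O + 8) = (4 + W)*(8 + O))
(A(4, -5)*(-1 + k))² = ((32 + 4*(-5) + 8*4 - 5*4)*(-1 - 1))² = ((32 - 20 + 32 - 20)*(-2))² = (24*(-2))² = (-48)² = 2304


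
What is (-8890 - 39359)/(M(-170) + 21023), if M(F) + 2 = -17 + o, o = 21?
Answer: -48249/21025 ≈ -2.2948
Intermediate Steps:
M(F) = 2 (M(F) = -2 + (-17 + 21) = -2 + 4 = 2)
(-8890 - 39359)/(M(-170) + 21023) = (-8890 - 39359)/(2 + 21023) = -48249/21025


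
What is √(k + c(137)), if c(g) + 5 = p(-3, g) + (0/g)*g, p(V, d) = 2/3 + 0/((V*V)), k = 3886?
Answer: √34935/3 ≈ 62.303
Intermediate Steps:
p(V, d) = ⅔ (p(V, d) = 2*(⅓) + 0/(V²) = ⅔ + 0/V² = ⅔ + 0 = ⅔)
c(g) = -13/3 (c(g) = -5 + (⅔ + (0/g)*g) = -5 + (⅔ + 0*g) = -5 + (⅔ + 0) = -5 + ⅔ = -13/3)
√(k + c(137)) = √(3886 - 13/3) = √(11645/3) = √34935/3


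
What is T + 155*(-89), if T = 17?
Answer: -13778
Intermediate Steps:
T + 155*(-89) = 17 + 155*(-89) = 17 - 13795 = -13778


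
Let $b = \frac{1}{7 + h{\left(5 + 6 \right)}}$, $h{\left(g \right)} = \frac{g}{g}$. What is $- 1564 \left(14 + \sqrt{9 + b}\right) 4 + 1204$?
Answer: $-86380 - 1564 \sqrt{146} \approx -1.0528 \cdot 10^{5}$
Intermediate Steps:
$h{\left(g \right)} = 1$
$b = \frac{1}{8}$ ($b = \frac{1}{7 + 1} = \frac{1}{8} \approx 0.125$)
$- 1564 \left(14 + \sqrt{9 + b}\right) 4 + 1204 = - 1564 \left(14 + \sqrt{9 + \frac{1}{8}}\right) 4 + 1204 = - 1564 \left(14 + \sqrt{\frac{73}{8}}\right) 4 + 1204 = - 1564 \left(14 + \frac{\sqrt{146}}{4}\right) 4 + 1204 = - 1564 \left(56 + \sqrt{146}\right) + 1204 = \left(-87584 - 1564 \sqrt{146}\right) + 1204 = -86380 - 1564 \sqrt{146}$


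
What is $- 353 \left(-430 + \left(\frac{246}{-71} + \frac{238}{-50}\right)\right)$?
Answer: $\frac{274580697}{1775} \approx 1.5469 \cdot 10^{5}$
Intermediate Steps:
$- 353 \left(-430 + \left(\frac{246}{-71} + \frac{238}{-50}\right)\right) = - 353 \left(-430 + \left(246 \left(- \frac{1}{71}\right) + 238 \left(- \frac{1}{50}\right)\right)\right) = - 353 \left(-430 - \frac{14599}{1775}\right) = \left(-353\right) \left(- \frac{777849}{1775}\right) = \frac{274580697}{1775}$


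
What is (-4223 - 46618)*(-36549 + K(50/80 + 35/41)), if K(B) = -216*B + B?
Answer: 614787013827/328 ≈ 1.8744e+9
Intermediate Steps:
K(B) = -215*B
(-4223 - 46618)*(-36549 + K(50/80 + 35/41)) = (-4223 - 46618)*(-36549 - 215*(50/80 + 35/41)) = -50841*(-36549 - 215*(50*(1/80) + 35*(1/41))) = -50841*(-36549 - 215*(5/8 + 35/41)) = -50841*(-36549 - 215*485/328) = -50841*(-36549 - 104275/328) = -50841*(-12092347/328) = 614787013827/328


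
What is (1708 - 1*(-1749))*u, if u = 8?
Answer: 27656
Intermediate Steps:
(1708 - 1*(-1749))*u = (1708 - 1*(-1749))*8 = (1708 + 1749)*8 = 3457*8 = 27656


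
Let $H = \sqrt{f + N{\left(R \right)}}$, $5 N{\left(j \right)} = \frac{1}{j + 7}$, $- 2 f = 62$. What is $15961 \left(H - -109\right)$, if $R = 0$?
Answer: $1739749 + \frac{31922 i \sqrt{9485}}{35} \approx 1.7397 \cdot 10^{6} + 88826.0 i$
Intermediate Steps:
$f = -31$ ($f = \left(- \frac{1}{2}\right) 62 = -31$)
$N{\left(j \right)} = \frac{1}{5 \left(7 + j\right)}$ ($N{\left(j \right)} = \frac{1}{5 \left(j + 7\right)} = \frac{1}{5 \left(7 + j\right)}$)
$H = \frac{2 i \sqrt{9485}}{35}$ ($H = \sqrt{-31 + \frac{1}{5 \left(7 + 0\right)}} = \sqrt{-31 + \frac{1}{5 \cdot 7}} = \sqrt{-31 + \frac{1}{5} \cdot \frac{1}{7}} = \sqrt{-31 + \frac{1}{35}} = \sqrt{- \frac{1084}{35}} = \frac{2 i \sqrt{9485}}{35} \approx 5.5652 i$)
$15961 \left(H - -109\right) = 15961 \left(\frac{2 i \sqrt{9485}}{35} - -109\right) = 15961 \left(\frac{2 i \sqrt{9485}}{35} + 109\right) = 15961 \left(109 + \frac{2 i \sqrt{9485}}{35}\right) = 1739749 + \frac{31922 i \sqrt{9485}}{35}$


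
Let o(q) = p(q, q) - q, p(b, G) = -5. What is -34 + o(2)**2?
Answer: 15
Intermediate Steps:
o(q) = -5 - q
-34 + o(2)**2 = -34 + (-5 - 1*2)**2 = -34 + (-5 - 2)**2 = -34 + (-7)**2 = -34 + 49 = 15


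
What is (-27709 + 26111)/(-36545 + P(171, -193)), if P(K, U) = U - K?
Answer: 1598/36909 ≈ 0.043296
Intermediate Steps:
(-27709 + 26111)/(-36545 + P(171, -193)) = (-27709 + 26111)/(-36545 + (-193 - 1*171)) = -1598/(-36545 + (-193 - 171)) = -1598/(-36545 - 364) = -1598/(-36909) = -1598*(-1/36909) = 1598/36909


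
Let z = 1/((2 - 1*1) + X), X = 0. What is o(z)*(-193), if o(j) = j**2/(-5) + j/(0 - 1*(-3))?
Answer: -386/15 ≈ -25.733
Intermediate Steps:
z = 1 (z = 1/((2 - 1*1) + 0) = 1/((2 - 1) + 0) = 1/(1 + 0) = 1/1 = 1)
o(j) = -j**2/5 + j/3 (o(j) = j**2*(-1/5) + j/(0 + 3) = -j**2/5 + j/3)
o(z)*(-193) = ((1/15)*1*(5 - 3*1))*(-193) = ((1/15)*1*(5 - 3))*(-193) = ((1/15)*1*2)*(-193) = (2/15)*(-193) = -386/15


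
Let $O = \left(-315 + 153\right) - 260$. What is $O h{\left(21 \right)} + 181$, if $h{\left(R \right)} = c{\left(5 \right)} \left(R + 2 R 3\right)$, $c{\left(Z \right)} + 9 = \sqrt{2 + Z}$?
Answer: $558487 - 62034 \sqrt{7} \approx 3.9436 \cdot 10^{5}$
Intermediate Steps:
$c{\left(Z \right)} = -9 + \sqrt{2 + Z}$
$O = -422$ ($O = -162 - 260 = -422$)
$h{\left(R \right)} = 7 R \left(-9 + \sqrt{7}\right)$ ($h{\left(R \right)} = \left(-9 + \sqrt{2 + 5}\right) \left(R + 2 R 3\right) = \left(-9 + \sqrt{7}\right) \left(R + 6 R\right) = \left(-9 + \sqrt{7}\right) 7 R = 7 R \left(-9 + \sqrt{7}\right)$)
$O h{\left(21 \right)} + 181 = - 422 \cdot 7 \cdot 21 \left(-9 + \sqrt{7}\right) + 181 = - 422 \left(-1323 + 147 \sqrt{7}\right) + 181 = \left(558306 - 62034 \sqrt{7}\right) + 181 = 558487 - 62034 \sqrt{7}$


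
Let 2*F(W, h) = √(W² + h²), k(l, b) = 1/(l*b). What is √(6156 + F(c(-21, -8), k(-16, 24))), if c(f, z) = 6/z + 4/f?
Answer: √(694987776 + 21*√6390833)/336 ≈ 78.463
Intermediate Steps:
c(f, z) = 4/f + 6/z
k(l, b) = 1/(b*l)
F(W, h) = √(W² + h²)/2
√(6156 + F(c(-21, -8), k(-16, 24))) = √(6156 + √((4/(-21) + 6/(-8))² + (1/(24*(-16)))²)/2) = √(6156 + √((4*(-1/21) + 6*(-⅛))² + ((1/24)*(-1/16))²)/2) = √(6156 + √((-4/21 - ¾)² + (-1/384)²)/2) = √(6156 + √((-79/84)² + 1/147456)/2) = √(6156 + √(6241/7056 + 1/147456)/2) = √(6156 + √(6390833/7225344)/2) = √(6156 + (√6390833/2688)/2) = √(6156 + √6390833/5376)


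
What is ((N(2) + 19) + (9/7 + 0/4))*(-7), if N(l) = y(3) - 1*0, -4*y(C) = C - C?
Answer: -142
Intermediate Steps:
y(C) = 0 (y(C) = -(C - C)/4 = -1/4*0 = 0)
N(l) = 0 (N(l) = 0 - 1*0 = 0 + 0 = 0)
((N(2) + 19) + (9/7 + 0/4))*(-7) = ((0 + 19) + (9/7 + 0/4))*(-7) = (19 + (9*(1/7) + 0*(1/4)))*(-7) = (19 + (9/7 + 0))*(-7) = (19 + 9/7)*(-7) = (142/7)*(-7) = -142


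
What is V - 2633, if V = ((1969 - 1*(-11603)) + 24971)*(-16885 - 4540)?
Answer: -825786408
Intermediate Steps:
V = -825783775 (V = ((1969 + 11603) + 24971)*(-21425) = (13572 + 24971)*(-21425) = 38543*(-21425) = -825783775)
V - 2633 = -825783775 - 2633 = -825786408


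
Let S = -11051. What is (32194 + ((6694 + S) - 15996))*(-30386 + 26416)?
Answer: -47008770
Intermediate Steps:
(32194 + ((6694 + S) - 15996))*(-30386 + 26416) = (32194 + ((6694 - 11051) - 15996))*(-30386 + 26416) = (32194 + (-4357 - 15996))*(-3970) = (32194 - 20353)*(-3970) = 11841*(-3970) = -47008770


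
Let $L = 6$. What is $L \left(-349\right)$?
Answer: $-2094$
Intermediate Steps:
$L \left(-349\right) = 6 \left(-349\right) = -2094$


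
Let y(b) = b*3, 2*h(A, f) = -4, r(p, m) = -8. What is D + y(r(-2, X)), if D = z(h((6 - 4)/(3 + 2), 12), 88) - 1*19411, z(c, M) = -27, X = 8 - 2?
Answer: -19462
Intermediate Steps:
X = 6
h(A, f) = -2 (h(A, f) = (½)*(-4) = -2)
y(b) = 3*b
D = -19438 (D = -27 - 1*19411 = -27 - 19411 = -19438)
D + y(r(-2, X)) = -19438 + 3*(-8) = -19438 - 24 = -19462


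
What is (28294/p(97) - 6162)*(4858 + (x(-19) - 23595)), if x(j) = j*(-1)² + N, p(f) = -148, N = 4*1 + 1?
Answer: 8815501385/74 ≈ 1.1913e+8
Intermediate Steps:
N = 5 (N = 4 + 1 = 5)
x(j) = 5 + j (x(j) = j*(-1)² + 5 = j*1 + 5 = j + 5 = 5 + j)
(28294/p(97) - 6162)*(4858 + (x(-19) - 23595)) = (28294/(-148) - 6162)*(4858 + ((5 - 19) - 23595)) = (28294*(-1/148) - 6162)*(4858 + (-14 - 23595)) = (-14147/74 - 6162)*(4858 - 23609) = -470135/74*(-18751) = 8815501385/74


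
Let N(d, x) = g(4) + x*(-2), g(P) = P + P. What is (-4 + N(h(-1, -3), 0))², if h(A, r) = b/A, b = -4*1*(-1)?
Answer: 16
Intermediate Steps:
b = 4 (b = -4*(-1) = 4)
g(P) = 2*P
h(A, r) = 4/A
N(d, x) = 8 - 2*x (N(d, x) = 2*4 + x*(-2) = 8 - 2*x)
(-4 + N(h(-1, -3), 0))² = (-4 + (8 - 2*0))² = (-4 + (8 + 0))² = (-4 + 8)² = 4² = 16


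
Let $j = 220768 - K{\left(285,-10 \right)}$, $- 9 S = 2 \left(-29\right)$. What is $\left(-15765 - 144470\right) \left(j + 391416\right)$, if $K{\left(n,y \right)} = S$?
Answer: $- \frac{882830435530}{9} \approx -9.8092 \cdot 10^{10}$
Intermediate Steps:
$S = \frac{58}{9}$ ($S = - \frac{2 \left(-29\right)}{9} = \left(- \frac{1}{9}\right) \left(-58\right) = \frac{58}{9} \approx 6.4444$)
$K{\left(n,y \right)} = \frac{58}{9}$
$j = \frac{1986854}{9}$ ($j = 220768 - \frac{58}{9} = \frac{1986854}{9} \approx 2.2076 \cdot 10^{5}$)
$\left(-15765 - 144470\right) \left(j + 391416\right) = \left(-15765 - 144470\right) \left(\frac{1986854}{9} + 391416\right) = \left(-160235\right) \frac{5509598}{9} = - \frac{882830435530}{9}$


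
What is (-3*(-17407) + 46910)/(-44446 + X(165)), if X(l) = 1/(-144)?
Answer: -14274864/6400225 ≈ -2.2304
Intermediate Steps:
X(l) = -1/144
(-3*(-17407) + 46910)/(-44446 + X(165)) = (-3*(-17407) + 46910)/(-44446 - 1/144) = (52221 + 46910)/(-6400225/144) = 99131*(-144/6400225) = -14274864/6400225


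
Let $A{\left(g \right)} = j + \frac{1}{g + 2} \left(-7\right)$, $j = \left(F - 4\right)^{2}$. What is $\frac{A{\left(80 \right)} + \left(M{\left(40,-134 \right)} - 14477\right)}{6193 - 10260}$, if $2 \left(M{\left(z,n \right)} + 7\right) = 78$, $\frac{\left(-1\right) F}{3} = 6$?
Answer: $\frac{1144809}{333494} \approx 3.4328$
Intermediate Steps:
$F = -18$ ($F = \left(-3\right) 6 = -18$)
$M{\left(z,n \right)} = 32$ ($M{\left(z,n \right)} = -7 + \frac{1}{2} \cdot 78 = -7 + 39 = 32$)
$j = 484$ ($j = \left(-18 - 4\right)^{2} = \left(-22\right)^{2} = 484$)
$A{\left(g \right)} = 484 - \frac{7}{2 + g}$ ($A{\left(g \right)} = 484 + \frac{1}{g + 2} \left(-7\right) = 484 + \frac{1}{2 + g} \left(-7\right) = 484 - \frac{7}{2 + g}$)
$\frac{A{\left(80 \right)} + \left(M{\left(40,-134 \right)} - 14477\right)}{6193 - 10260} = \frac{\frac{961 + 484 \cdot 80}{2 + 80} + \left(32 - 14477\right)}{6193 - 10260} = \frac{\frac{961 + 38720}{82} + \left(32 - 14477\right)}{-4067} = \left(\frac{1}{82} \cdot 39681 - 14445\right) \left(- \frac{1}{4067}\right) = \left(\frac{39681}{82} - 14445\right) \left(- \frac{1}{4067}\right) = \left(- \frac{1144809}{82}\right) \left(- \frac{1}{4067}\right) = \frac{1144809}{333494}$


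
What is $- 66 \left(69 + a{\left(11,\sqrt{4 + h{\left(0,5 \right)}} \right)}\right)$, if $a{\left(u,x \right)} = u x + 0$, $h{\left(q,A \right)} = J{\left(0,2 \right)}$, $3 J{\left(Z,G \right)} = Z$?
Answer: $-6006$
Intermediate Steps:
$J{\left(Z,G \right)} = \frac{Z}{3}$
$h{\left(q,A \right)} = 0$ ($h{\left(q,A \right)} = \frac{1}{3} \cdot 0 = 0$)
$a{\left(u,x \right)} = u x$
$- 66 \left(69 + a{\left(11,\sqrt{4 + h{\left(0,5 \right)}} \right)}\right) = - 66 \left(69 + 11 \sqrt{4 + 0}\right) = - 66 \left(69 + 11 \sqrt{4}\right) = - 66 \left(69 + 11 \cdot 2\right) = - 66 \left(69 + 22\right) = \left(-66\right) 91 = -6006$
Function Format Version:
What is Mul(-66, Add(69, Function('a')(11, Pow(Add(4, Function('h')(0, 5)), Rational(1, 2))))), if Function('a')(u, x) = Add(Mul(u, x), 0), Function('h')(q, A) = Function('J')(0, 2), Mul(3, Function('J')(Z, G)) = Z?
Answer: -6006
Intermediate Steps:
Function('J')(Z, G) = Mul(Rational(1, 3), Z)
Function('h')(q, A) = 0 (Function('h')(q, A) = Mul(Rational(1, 3), 0) = 0)
Function('a')(u, x) = Mul(u, x)
Mul(-66, Add(69, Function('a')(11, Pow(Add(4, Function('h')(0, 5)), Rational(1, 2))))) = Mul(-66, Add(69, Mul(11, Pow(Add(4, 0), Rational(1, 2))))) = Mul(-66, Add(69, Mul(11, Pow(4, Rational(1, 2))))) = Mul(-66, Add(69, Mul(11, 2))) = Mul(-66, Add(69, 22)) = Mul(-66, 91) = -6006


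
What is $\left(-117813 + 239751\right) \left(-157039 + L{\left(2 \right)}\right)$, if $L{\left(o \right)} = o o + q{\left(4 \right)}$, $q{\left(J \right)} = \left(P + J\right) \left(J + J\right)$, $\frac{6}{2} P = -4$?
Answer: $-19145932486$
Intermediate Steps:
$P = - \frac{4}{3}$ ($P = \frac{1}{3} \left(-4\right) = - \frac{4}{3} \approx -1.3333$)
$q{\left(J \right)} = 2 J \left(- \frac{4}{3} + J\right)$ ($q{\left(J \right)} = \left(- \frac{4}{3} + J\right) \left(J + J\right) = \left(- \frac{4}{3} + J\right) 2 J = 2 J \left(- \frac{4}{3} + J\right)$)
$L{\left(o \right)} = \frac{64}{3} + o^{2}$ ($L{\left(o \right)} = o o + \frac{2}{3} \cdot 4 \left(-4 + 3 \cdot 4\right) = o^{2} + \frac{2}{3} \cdot 4 \left(-4 + 12\right) = o^{2} + \frac{2}{3} \cdot 4 \cdot 8 = o^{2} + \frac{64}{3} = \frac{64}{3} + o^{2}$)
$\left(-117813 + 239751\right) \left(-157039 + L{\left(2 \right)}\right) = \left(-117813 + 239751\right) \left(-157039 + \left(\frac{64}{3} + 2^{2}\right)\right) = 121938 \left(-157039 + \left(\frac{64}{3} + 4\right)\right) = 121938 \left(-157039 + \frac{76}{3}\right) = 121938 \left(- \frac{471041}{3}\right) = -19145932486$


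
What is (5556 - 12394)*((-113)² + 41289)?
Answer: -369648604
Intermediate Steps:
(5556 - 12394)*((-113)² + 41289) = -6838*(12769 + 41289) = -6838*54058 = -369648604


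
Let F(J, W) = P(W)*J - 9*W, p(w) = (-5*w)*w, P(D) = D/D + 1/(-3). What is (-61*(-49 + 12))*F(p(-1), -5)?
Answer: 282125/3 ≈ 94042.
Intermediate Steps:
P(D) = 2/3 (P(D) = 1 + 1*(-1/3) = 1 - 1/3 = 2/3)
p(w) = -5*w**2
F(J, W) = -9*W + 2*J/3 (F(J, W) = 2*J/3 - 9*W = -9*W + 2*J/3)
(-61*(-49 + 12))*F(p(-1), -5) = (-61*(-49 + 12))*(-9*(-5) + 2*(-5*(-1)**2)/3) = (-61*(-37))*(45 + 2*(-5*1)/3) = 2257*(45 + (2/3)*(-5)) = 2257*(45 - 10/3) = 2257*(125/3) = 282125/3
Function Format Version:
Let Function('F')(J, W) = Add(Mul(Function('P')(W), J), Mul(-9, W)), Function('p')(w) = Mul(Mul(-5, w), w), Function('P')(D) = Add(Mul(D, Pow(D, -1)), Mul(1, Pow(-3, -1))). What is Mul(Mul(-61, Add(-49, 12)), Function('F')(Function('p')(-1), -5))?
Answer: Rational(282125, 3) ≈ 94042.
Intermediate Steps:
Function('P')(D) = Rational(2, 3) (Function('P')(D) = Add(1, Mul(1, Rational(-1, 3))) = Add(1, Rational(-1, 3)) = Rational(2, 3))
Function('p')(w) = Mul(-5, Pow(w, 2))
Function('F')(J, W) = Add(Mul(-9, W), Mul(Rational(2, 3), J)) (Function('F')(J, W) = Add(Mul(Rational(2, 3), J), Mul(-9, W)) = Add(Mul(-9, W), Mul(Rational(2, 3), J)))
Mul(Mul(-61, Add(-49, 12)), Function('F')(Function('p')(-1), -5)) = Mul(Mul(-61, Add(-49, 12)), Add(Mul(-9, -5), Mul(Rational(2, 3), Mul(-5, Pow(-1, 2))))) = Mul(Mul(-61, -37), Add(45, Mul(Rational(2, 3), Mul(-5, 1)))) = Mul(2257, Add(45, Mul(Rational(2, 3), -5))) = Mul(2257, Add(45, Rational(-10, 3))) = Mul(2257, Rational(125, 3)) = Rational(282125, 3)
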